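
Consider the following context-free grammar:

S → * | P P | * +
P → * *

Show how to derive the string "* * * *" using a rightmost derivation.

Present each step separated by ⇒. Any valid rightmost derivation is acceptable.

S ⇒ P P ⇒ P * * ⇒ * * * *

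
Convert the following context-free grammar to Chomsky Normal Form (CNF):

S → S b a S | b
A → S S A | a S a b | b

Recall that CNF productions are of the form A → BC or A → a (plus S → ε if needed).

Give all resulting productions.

TB → b; TA → a; S → b; A → b; S → S X0; X0 → TB X1; X1 → TA S; A → S X2; X2 → S A; A → TA X3; X3 → S X4; X4 → TA TB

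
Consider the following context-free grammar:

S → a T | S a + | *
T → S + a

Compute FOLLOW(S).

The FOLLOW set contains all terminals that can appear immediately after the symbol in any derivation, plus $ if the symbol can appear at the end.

We compute FOLLOW(S) using the standard algorithm.
FOLLOW(S) starts with {$}.
FIRST(S) = {*, a}
FIRST(T) = {*, a}
FOLLOW(S) = {$, +, a}
FOLLOW(T) = {$, +, a}
Therefore, FOLLOW(S) = {$, +, a}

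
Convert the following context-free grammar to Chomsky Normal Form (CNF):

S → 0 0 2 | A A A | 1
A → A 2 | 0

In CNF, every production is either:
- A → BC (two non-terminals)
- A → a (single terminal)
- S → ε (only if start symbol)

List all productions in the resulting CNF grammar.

T0 → 0; T2 → 2; S → 1; A → 0; S → T0 X0; X0 → T0 T2; S → A X1; X1 → A A; A → A T2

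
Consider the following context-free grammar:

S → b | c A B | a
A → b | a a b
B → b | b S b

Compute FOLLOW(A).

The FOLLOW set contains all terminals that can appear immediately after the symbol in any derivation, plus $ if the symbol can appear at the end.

We compute FOLLOW(A) using the standard algorithm.
FOLLOW(S) starts with {$}.
FIRST(A) = {a, b}
FIRST(B) = {b}
FIRST(S) = {a, b, c}
FOLLOW(A) = {b}
FOLLOW(B) = {$, b}
FOLLOW(S) = {$, b}
Therefore, FOLLOW(A) = {b}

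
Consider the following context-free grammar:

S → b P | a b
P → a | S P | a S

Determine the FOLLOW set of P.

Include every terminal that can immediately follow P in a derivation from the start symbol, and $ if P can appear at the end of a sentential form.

We compute FOLLOW(P) using the standard algorithm.
FOLLOW(S) starts with {$}.
FIRST(P) = {a, b}
FIRST(S) = {a, b}
FOLLOW(P) = {$, a, b}
FOLLOW(S) = {$, a, b}
Therefore, FOLLOW(P) = {$, a, b}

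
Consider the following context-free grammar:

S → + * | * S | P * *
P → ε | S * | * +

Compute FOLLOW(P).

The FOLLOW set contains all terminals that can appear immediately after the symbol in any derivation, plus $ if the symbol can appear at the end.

We compute FOLLOW(P) using the standard algorithm.
FOLLOW(S) starts with {$}.
FIRST(P) = {*, +, ε}
FIRST(S) = {*, +}
FOLLOW(P) = {*}
FOLLOW(S) = {$, *}
Therefore, FOLLOW(P) = {*}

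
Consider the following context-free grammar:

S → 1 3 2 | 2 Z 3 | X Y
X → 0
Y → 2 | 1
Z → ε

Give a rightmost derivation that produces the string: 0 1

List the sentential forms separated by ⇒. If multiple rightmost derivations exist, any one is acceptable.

S ⇒ X Y ⇒ X 1 ⇒ 0 1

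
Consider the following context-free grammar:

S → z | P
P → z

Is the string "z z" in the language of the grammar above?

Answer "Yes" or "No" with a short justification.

No - no valid derivation exists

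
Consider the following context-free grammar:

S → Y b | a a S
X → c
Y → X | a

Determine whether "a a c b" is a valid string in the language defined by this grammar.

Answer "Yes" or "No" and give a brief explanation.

Yes - a valid derivation exists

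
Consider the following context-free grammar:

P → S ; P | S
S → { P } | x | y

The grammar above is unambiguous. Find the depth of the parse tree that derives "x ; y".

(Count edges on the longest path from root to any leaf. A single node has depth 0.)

3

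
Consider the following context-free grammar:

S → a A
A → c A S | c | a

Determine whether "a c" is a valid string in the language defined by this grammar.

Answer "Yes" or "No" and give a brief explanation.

Yes - a valid derivation exists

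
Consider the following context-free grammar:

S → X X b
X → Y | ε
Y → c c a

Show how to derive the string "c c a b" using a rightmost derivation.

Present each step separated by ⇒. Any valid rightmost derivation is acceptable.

S ⇒ X X b ⇒ X Y b ⇒ X c c a b ⇒ c c a b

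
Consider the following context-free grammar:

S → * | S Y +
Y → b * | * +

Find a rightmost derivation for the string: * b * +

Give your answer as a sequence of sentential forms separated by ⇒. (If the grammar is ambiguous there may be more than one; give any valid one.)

S ⇒ S Y + ⇒ S b * + ⇒ * b * +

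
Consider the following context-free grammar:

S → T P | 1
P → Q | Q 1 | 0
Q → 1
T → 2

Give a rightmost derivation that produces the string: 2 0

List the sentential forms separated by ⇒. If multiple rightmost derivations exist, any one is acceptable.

S ⇒ T P ⇒ T 0 ⇒ 2 0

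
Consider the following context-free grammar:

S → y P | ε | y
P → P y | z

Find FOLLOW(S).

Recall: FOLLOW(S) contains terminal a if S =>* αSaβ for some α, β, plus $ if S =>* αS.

We compute FOLLOW(S) using the standard algorithm.
FOLLOW(S) starts with {$}.
FIRST(P) = {z}
FIRST(S) = {y, ε}
FOLLOW(P) = {$, y}
FOLLOW(S) = {$}
Therefore, FOLLOW(S) = {$}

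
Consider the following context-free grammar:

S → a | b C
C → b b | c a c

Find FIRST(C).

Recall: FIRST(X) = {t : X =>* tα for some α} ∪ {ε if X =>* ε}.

We compute FIRST(C) using the standard algorithm.
FIRST(C) = {b, c}
FIRST(S) = {a, b}
Therefore, FIRST(C) = {b, c}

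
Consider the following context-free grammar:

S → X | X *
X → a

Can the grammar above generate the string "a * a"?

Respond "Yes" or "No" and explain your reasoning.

No - no valid derivation exists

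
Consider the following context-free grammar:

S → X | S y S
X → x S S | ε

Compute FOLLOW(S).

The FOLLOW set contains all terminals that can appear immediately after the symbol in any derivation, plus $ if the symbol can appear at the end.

We compute FOLLOW(S) using the standard algorithm.
FOLLOW(S) starts with {$}.
FIRST(S) = {x, y, ε}
FIRST(X) = {x, ε}
FOLLOW(S) = {$, x, y}
FOLLOW(X) = {$, x, y}
Therefore, FOLLOW(S) = {$, x, y}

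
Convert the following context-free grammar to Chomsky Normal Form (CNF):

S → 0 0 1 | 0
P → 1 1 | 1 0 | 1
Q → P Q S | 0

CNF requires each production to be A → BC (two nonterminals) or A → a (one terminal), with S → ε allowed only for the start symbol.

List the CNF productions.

T0 → 0; T1 → 1; S → 0; P → 1; Q → 0; S → T0 X0; X0 → T0 T1; P → T1 T1; P → T1 T0; Q → P X1; X1 → Q S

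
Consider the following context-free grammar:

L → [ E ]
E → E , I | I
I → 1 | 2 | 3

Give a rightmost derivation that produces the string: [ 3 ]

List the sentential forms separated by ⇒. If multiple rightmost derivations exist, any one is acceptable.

L ⇒ [ E ] ⇒ [ I ] ⇒ [ 3 ]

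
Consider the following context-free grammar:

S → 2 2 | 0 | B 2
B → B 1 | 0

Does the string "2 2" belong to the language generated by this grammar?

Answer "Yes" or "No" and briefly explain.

Yes - a valid derivation exists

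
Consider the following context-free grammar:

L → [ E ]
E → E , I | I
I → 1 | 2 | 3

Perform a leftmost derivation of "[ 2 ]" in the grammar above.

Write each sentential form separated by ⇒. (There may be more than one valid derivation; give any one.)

L ⇒ [ E ] ⇒ [ I ] ⇒ [ 2 ]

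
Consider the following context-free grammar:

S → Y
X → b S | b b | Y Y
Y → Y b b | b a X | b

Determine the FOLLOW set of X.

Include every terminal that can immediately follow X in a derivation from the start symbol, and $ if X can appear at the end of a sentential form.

We compute FOLLOW(X) using the standard algorithm.
FOLLOW(S) starts with {$}.
FIRST(S) = {b}
FIRST(X) = {b}
FIRST(Y) = {b}
FOLLOW(S) = {$, b}
FOLLOW(X) = {$, b}
FOLLOW(Y) = {$, b}
Therefore, FOLLOW(X) = {$, b}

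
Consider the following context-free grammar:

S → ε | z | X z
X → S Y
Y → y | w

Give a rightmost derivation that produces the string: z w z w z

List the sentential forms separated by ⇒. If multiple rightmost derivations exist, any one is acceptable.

S ⇒ X z ⇒ S Y z ⇒ S w z ⇒ X z w z ⇒ S Y z w z ⇒ S w z w z ⇒ z w z w z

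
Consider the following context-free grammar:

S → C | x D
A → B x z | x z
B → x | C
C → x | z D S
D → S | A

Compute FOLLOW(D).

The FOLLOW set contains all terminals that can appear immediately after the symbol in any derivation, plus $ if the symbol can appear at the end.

We compute FOLLOW(D) using the standard algorithm.
FOLLOW(S) starts with {$}.
FIRST(A) = {x, z}
FIRST(B) = {x, z}
FIRST(C) = {x, z}
FIRST(D) = {x, z}
FIRST(S) = {x, z}
FOLLOW(A) = {$, x, z}
FOLLOW(B) = {x}
FOLLOW(C) = {$, x, z}
FOLLOW(D) = {$, x, z}
FOLLOW(S) = {$, x, z}
Therefore, FOLLOW(D) = {$, x, z}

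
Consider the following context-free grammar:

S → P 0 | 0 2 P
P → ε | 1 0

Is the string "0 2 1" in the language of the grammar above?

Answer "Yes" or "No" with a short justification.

No - no valid derivation exists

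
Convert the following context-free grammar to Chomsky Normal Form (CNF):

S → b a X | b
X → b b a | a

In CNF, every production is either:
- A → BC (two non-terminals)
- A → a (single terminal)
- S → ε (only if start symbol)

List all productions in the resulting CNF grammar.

TB → b; TA → a; S → b; X → a; S → TB X0; X0 → TA X; X → TB X1; X1 → TB TA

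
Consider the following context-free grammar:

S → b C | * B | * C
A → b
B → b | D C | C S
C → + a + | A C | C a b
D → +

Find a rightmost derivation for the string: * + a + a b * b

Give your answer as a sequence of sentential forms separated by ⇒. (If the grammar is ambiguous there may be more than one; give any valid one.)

S ⇒ * B ⇒ * C S ⇒ * C * B ⇒ * C * b ⇒ * C a b * b ⇒ * + a + a b * b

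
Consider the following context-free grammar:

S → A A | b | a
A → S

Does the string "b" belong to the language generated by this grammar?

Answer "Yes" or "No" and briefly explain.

Yes - a valid derivation exists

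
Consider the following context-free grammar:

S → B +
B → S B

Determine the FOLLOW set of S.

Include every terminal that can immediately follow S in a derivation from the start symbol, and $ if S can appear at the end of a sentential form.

We compute FOLLOW(S) using the standard algorithm.
FOLLOW(S) starts with {$}.
FIRST(B) = {}
FIRST(S) = {}
FOLLOW(B) = {+}
FOLLOW(S) = {$}
Therefore, FOLLOW(S) = {$}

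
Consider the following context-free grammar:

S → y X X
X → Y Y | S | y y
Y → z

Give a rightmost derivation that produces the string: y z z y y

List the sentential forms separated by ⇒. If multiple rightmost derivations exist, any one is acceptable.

S ⇒ y X X ⇒ y X y y ⇒ y Y Y y y ⇒ y Y z y y ⇒ y z z y y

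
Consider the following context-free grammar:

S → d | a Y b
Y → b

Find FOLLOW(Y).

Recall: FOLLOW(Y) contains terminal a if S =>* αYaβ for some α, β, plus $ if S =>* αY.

We compute FOLLOW(Y) using the standard algorithm.
FOLLOW(S) starts with {$}.
FIRST(S) = {a, d}
FIRST(Y) = {b}
FOLLOW(S) = {$}
FOLLOW(Y) = {b}
Therefore, FOLLOW(Y) = {b}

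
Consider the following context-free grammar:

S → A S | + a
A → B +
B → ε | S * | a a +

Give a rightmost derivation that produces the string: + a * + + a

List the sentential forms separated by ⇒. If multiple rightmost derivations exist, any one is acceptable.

S ⇒ A S ⇒ A + a ⇒ B + + a ⇒ S * + + a ⇒ + a * + + a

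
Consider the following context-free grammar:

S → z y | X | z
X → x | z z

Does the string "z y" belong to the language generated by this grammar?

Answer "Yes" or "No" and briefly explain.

Yes - a valid derivation exists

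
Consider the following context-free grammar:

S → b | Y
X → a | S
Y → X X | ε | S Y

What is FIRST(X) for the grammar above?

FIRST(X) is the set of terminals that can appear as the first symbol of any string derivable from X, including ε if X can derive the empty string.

We compute FIRST(X) using the standard algorithm.
FIRST(S) = {a, b, ε}
FIRST(X) = {a, b, ε}
FIRST(Y) = {a, b, ε}
Therefore, FIRST(X) = {a, b, ε}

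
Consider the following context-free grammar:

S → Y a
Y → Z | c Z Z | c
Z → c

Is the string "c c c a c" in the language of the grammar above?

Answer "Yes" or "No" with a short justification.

No - no valid derivation exists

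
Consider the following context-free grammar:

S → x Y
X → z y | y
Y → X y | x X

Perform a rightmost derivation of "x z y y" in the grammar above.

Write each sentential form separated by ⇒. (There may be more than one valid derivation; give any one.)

S ⇒ x Y ⇒ x X y ⇒ x z y y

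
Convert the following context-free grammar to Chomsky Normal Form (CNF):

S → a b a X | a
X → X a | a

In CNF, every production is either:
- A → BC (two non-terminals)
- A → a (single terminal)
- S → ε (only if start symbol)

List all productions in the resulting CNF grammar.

TA → a; TB → b; S → a; X → a; S → TA X0; X0 → TB X1; X1 → TA X; X → X TA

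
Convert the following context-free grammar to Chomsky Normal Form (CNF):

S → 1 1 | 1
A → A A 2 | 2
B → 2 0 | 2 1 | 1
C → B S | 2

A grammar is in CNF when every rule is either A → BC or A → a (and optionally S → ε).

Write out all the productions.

T1 → 1; S → 1; T2 → 2; A → 2; T0 → 0; B → 1; C → 2; S → T1 T1; A → A X0; X0 → A T2; B → T2 T0; B → T2 T1; C → B S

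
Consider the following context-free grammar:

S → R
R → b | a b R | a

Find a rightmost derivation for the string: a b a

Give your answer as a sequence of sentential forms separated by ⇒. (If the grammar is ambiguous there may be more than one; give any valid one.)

S ⇒ R ⇒ a b R ⇒ a b a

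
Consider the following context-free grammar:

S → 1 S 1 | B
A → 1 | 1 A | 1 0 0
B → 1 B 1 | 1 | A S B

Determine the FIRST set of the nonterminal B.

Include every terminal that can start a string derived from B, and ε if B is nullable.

We compute FIRST(B) using the standard algorithm.
FIRST(A) = {1}
FIRST(B) = {1}
FIRST(S) = {1}
Therefore, FIRST(B) = {1}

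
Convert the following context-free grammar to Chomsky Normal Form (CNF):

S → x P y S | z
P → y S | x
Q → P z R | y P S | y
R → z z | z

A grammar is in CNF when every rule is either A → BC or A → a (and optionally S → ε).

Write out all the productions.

TX → x; TY → y; S → z; P → x; TZ → z; Q → y; R → z; S → TX X0; X0 → P X1; X1 → TY S; P → TY S; Q → P X2; X2 → TZ R; Q → TY X3; X3 → P S; R → TZ TZ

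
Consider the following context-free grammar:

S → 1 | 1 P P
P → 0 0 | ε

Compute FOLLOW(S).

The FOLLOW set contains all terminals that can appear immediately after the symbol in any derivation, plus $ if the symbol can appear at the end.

We compute FOLLOW(S) using the standard algorithm.
FOLLOW(S) starts with {$}.
FIRST(P) = {0, ε}
FIRST(S) = {1}
FOLLOW(P) = {$, 0}
FOLLOW(S) = {$}
Therefore, FOLLOW(S) = {$}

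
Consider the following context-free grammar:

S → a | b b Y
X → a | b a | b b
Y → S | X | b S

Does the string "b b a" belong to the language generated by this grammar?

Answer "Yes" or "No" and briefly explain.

Yes - a valid derivation exists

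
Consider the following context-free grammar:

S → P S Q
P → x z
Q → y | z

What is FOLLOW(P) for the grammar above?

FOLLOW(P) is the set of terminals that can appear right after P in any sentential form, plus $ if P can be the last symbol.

We compute FOLLOW(P) using the standard algorithm.
FOLLOW(S) starts with {$}.
FIRST(P) = {x}
FIRST(Q) = {y, z}
FIRST(S) = {x}
FOLLOW(P) = {x}
FOLLOW(Q) = {$, y, z}
FOLLOW(S) = {$, y, z}
Therefore, FOLLOW(P) = {x}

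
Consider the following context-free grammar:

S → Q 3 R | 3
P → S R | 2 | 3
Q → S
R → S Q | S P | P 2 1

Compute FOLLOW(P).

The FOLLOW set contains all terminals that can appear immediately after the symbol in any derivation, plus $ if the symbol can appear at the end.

We compute FOLLOW(P) using the standard algorithm.
FOLLOW(S) starts with {$}.
FIRST(P) = {2, 3}
FIRST(Q) = {3}
FIRST(R) = {2, 3}
FIRST(S) = {3}
FOLLOW(P) = {$, 2, 3}
FOLLOW(Q) = {$, 2, 3}
FOLLOW(R) = {$, 2, 3}
FOLLOW(S) = {$, 2, 3}
Therefore, FOLLOW(P) = {$, 2, 3}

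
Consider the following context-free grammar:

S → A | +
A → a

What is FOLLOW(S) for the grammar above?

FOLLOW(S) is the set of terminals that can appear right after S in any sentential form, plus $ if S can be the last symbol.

We compute FOLLOW(S) using the standard algorithm.
FOLLOW(S) starts with {$}.
FIRST(A) = {a}
FIRST(S) = {+, a}
FOLLOW(A) = {$}
FOLLOW(S) = {$}
Therefore, FOLLOW(S) = {$}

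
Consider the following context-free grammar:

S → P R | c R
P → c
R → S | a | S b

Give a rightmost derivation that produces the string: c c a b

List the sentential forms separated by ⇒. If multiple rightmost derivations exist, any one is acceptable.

S ⇒ c R ⇒ c S b ⇒ c c R b ⇒ c c a b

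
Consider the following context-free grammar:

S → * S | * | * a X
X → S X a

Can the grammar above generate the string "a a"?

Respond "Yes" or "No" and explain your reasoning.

No - no valid derivation exists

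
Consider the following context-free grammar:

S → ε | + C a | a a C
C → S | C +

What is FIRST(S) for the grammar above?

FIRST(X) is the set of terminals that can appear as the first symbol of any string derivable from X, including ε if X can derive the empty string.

We compute FIRST(S) using the standard algorithm.
FIRST(C) = {+, a, ε}
FIRST(S) = {+, a, ε}
Therefore, FIRST(S) = {+, a, ε}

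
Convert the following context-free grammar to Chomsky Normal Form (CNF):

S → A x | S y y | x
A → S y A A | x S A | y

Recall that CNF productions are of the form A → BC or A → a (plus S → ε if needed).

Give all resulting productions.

TX → x; TY → y; S → x; A → y; S → A TX; S → S X0; X0 → TY TY; A → S X1; X1 → TY X2; X2 → A A; A → TX X3; X3 → S A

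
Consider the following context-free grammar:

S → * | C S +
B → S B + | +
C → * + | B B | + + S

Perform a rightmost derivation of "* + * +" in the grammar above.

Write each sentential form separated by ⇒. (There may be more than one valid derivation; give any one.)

S ⇒ C S + ⇒ C * + ⇒ * + * +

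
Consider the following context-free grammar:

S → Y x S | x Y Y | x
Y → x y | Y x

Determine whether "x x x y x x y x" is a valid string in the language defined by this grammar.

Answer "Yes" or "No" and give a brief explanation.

No - no valid derivation exists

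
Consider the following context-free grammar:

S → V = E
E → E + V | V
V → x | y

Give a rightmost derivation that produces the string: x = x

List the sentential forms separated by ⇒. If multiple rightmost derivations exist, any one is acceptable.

S ⇒ V = E ⇒ V = V ⇒ V = x ⇒ x = x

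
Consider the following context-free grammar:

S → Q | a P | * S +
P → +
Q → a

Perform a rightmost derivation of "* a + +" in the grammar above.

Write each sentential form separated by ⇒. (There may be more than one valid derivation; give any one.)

S ⇒ * S + ⇒ * a P + ⇒ * a + +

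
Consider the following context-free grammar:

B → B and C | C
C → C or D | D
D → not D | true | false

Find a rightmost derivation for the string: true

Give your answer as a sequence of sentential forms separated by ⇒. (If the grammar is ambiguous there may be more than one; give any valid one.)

B ⇒ C ⇒ D ⇒ true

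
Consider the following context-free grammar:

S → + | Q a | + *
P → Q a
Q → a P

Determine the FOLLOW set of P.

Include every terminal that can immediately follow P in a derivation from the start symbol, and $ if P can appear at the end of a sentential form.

We compute FOLLOW(P) using the standard algorithm.
FOLLOW(S) starts with {$}.
FIRST(P) = {a}
FIRST(Q) = {a}
FIRST(S) = {+, a}
FOLLOW(P) = {a}
FOLLOW(Q) = {a}
FOLLOW(S) = {$}
Therefore, FOLLOW(P) = {a}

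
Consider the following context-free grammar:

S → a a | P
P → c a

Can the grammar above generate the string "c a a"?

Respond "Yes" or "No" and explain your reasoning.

No - no valid derivation exists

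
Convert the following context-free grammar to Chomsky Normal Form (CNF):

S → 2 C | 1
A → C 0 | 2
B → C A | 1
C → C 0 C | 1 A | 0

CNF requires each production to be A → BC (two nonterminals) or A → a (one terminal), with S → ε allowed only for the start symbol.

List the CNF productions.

T2 → 2; S → 1; T0 → 0; A → 2; B → 1; T1 → 1; C → 0; S → T2 C; A → C T0; B → C A; C → C X0; X0 → T0 C; C → T1 A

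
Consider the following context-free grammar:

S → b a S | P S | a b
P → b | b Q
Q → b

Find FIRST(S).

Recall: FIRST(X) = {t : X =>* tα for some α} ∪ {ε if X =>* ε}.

We compute FIRST(S) using the standard algorithm.
FIRST(P) = {b}
FIRST(Q) = {b}
FIRST(S) = {a, b}
Therefore, FIRST(S) = {a, b}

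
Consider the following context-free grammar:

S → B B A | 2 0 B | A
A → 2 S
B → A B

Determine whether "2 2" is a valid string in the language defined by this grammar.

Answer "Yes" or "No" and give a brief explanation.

No - no valid derivation exists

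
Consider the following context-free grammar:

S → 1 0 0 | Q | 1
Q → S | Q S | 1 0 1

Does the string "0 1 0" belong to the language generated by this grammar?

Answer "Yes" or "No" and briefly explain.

No - no valid derivation exists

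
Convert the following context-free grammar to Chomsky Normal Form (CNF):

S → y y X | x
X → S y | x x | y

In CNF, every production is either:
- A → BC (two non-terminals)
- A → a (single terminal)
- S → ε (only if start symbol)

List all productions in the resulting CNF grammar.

TY → y; S → x; TX → x; X → y; S → TY X0; X0 → TY X; X → S TY; X → TX TX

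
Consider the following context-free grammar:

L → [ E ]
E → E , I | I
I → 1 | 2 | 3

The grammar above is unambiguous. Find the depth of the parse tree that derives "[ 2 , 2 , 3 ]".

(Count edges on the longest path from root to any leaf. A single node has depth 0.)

5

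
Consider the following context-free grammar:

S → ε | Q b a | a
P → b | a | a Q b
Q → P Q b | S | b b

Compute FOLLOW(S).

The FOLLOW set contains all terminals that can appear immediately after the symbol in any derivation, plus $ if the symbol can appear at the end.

We compute FOLLOW(S) using the standard algorithm.
FOLLOW(S) starts with {$}.
FIRST(P) = {a, b}
FIRST(Q) = {a, b, ε}
FIRST(S) = {a, b, ε}
FOLLOW(P) = {a, b}
FOLLOW(Q) = {b}
FOLLOW(S) = {$, b}
Therefore, FOLLOW(S) = {$, b}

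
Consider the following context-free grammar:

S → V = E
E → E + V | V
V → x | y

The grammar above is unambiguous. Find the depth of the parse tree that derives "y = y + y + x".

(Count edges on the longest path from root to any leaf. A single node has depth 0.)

5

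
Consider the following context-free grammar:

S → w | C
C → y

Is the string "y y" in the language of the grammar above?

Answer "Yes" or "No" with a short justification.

No - no valid derivation exists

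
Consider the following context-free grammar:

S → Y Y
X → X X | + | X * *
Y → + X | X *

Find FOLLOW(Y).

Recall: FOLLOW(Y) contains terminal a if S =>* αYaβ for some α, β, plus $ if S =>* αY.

We compute FOLLOW(Y) using the standard algorithm.
FOLLOW(S) starts with {$}.
FIRST(S) = {+}
FIRST(X) = {+}
FIRST(Y) = {+}
FOLLOW(S) = {$}
FOLLOW(X) = {$, *, +}
FOLLOW(Y) = {$, +}
Therefore, FOLLOW(Y) = {$, +}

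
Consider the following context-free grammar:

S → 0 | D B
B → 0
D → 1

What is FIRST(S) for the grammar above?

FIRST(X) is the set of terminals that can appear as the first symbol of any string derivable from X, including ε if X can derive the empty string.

We compute FIRST(S) using the standard algorithm.
FIRST(B) = {0}
FIRST(D) = {1}
FIRST(S) = {0, 1}
Therefore, FIRST(S) = {0, 1}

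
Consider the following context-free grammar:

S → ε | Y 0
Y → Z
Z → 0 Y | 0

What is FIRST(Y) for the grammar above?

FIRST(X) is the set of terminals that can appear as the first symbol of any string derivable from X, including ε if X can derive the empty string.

We compute FIRST(Y) using the standard algorithm.
FIRST(S) = {0, ε}
FIRST(Y) = {0}
FIRST(Z) = {0}
Therefore, FIRST(Y) = {0}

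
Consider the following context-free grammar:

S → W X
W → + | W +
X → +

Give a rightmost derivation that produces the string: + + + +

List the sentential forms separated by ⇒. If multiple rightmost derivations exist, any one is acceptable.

S ⇒ W X ⇒ W + ⇒ W + + ⇒ W + + + ⇒ + + + +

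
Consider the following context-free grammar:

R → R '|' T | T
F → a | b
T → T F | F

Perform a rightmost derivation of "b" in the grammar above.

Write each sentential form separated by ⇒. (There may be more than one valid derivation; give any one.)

R ⇒ T ⇒ F ⇒ b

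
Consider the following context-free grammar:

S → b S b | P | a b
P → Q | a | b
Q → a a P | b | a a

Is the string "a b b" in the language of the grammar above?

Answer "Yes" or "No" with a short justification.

No - no valid derivation exists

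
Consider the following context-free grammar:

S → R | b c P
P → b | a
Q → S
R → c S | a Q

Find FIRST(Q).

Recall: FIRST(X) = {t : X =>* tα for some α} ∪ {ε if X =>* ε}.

We compute FIRST(Q) using the standard algorithm.
FIRST(P) = {a, b}
FIRST(Q) = {a, b, c}
FIRST(R) = {a, c}
FIRST(S) = {a, b, c}
Therefore, FIRST(Q) = {a, b, c}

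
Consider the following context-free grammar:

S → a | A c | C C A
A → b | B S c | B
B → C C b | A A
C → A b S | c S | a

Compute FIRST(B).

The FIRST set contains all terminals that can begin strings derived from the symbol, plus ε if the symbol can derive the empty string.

We compute FIRST(B) using the standard algorithm.
FIRST(A) = {a, b, c}
FIRST(B) = {a, b, c}
FIRST(C) = {a, b, c}
FIRST(S) = {a, b, c}
Therefore, FIRST(B) = {a, b, c}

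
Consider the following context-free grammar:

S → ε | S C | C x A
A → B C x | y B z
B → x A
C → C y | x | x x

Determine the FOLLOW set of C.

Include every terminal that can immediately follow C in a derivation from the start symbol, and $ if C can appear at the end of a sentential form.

We compute FOLLOW(C) using the standard algorithm.
FOLLOW(S) starts with {$}.
FIRST(A) = {x, y}
FIRST(B) = {x}
FIRST(C) = {x}
FIRST(S) = {x, ε}
FOLLOW(A) = {$, x, z}
FOLLOW(B) = {x, z}
FOLLOW(C) = {$, x, y}
FOLLOW(S) = {$, x}
Therefore, FOLLOW(C) = {$, x, y}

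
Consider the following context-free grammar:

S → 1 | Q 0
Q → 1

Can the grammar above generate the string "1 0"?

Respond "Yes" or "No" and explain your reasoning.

Yes - a valid derivation exists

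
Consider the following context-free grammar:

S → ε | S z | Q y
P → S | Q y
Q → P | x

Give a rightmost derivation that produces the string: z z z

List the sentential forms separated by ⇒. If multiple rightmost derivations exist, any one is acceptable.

S ⇒ S z ⇒ S z z ⇒ S z z z ⇒ z z z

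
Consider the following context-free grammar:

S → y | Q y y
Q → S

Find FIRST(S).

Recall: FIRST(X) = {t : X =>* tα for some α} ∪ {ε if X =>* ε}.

We compute FIRST(S) using the standard algorithm.
FIRST(Q) = {y}
FIRST(S) = {y}
Therefore, FIRST(S) = {y}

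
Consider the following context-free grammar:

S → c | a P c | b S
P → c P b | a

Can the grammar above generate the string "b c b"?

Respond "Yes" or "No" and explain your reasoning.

No - no valid derivation exists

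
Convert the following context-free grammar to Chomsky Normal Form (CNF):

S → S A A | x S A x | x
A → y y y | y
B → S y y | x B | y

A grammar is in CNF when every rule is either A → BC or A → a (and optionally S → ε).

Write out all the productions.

TX → x; S → x; TY → y; A → y; B → y; S → S X0; X0 → A A; S → TX X1; X1 → S X2; X2 → A TX; A → TY X3; X3 → TY TY; B → S X4; X4 → TY TY; B → TX B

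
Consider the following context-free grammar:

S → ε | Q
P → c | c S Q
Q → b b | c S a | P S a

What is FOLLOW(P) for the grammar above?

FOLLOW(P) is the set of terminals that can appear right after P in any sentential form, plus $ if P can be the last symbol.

We compute FOLLOW(P) using the standard algorithm.
FOLLOW(S) starts with {$}.
FIRST(P) = {c}
FIRST(Q) = {b, c}
FIRST(S) = {b, c, ε}
FOLLOW(P) = {a, b, c}
FOLLOW(Q) = {$, a, b, c}
FOLLOW(S) = {$, a, b, c}
Therefore, FOLLOW(P) = {a, b, c}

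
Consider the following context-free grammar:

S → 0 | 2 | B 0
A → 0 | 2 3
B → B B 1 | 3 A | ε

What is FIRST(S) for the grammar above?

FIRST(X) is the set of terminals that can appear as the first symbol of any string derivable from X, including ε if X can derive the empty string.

We compute FIRST(S) using the standard algorithm.
FIRST(A) = {0, 2}
FIRST(B) = {1, 3, ε}
FIRST(S) = {0, 1, 2, 3}
Therefore, FIRST(S) = {0, 1, 2, 3}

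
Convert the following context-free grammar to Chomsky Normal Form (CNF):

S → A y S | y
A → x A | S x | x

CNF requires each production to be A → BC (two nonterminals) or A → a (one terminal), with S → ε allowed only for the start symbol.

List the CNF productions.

TY → y; S → y; TX → x; A → x; S → A X0; X0 → TY S; A → TX A; A → S TX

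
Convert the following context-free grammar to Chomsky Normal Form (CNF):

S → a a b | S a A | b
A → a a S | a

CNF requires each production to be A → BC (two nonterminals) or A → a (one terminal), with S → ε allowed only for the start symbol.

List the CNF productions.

TA → a; TB → b; S → b; A → a; S → TA X0; X0 → TA TB; S → S X1; X1 → TA A; A → TA X2; X2 → TA S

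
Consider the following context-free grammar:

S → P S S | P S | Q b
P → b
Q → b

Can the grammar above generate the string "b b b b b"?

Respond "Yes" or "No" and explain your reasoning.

Yes - a valid derivation exists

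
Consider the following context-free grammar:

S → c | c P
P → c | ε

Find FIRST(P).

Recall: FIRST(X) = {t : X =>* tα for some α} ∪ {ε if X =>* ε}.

We compute FIRST(P) using the standard algorithm.
FIRST(P) = {c, ε}
FIRST(S) = {c}
Therefore, FIRST(P) = {c, ε}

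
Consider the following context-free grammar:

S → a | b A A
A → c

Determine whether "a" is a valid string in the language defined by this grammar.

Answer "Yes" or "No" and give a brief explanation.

Yes - a valid derivation exists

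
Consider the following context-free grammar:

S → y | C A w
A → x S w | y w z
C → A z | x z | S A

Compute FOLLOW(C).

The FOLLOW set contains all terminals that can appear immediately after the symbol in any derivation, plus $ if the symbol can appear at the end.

We compute FOLLOW(C) using the standard algorithm.
FOLLOW(S) starts with {$}.
FIRST(A) = {x, y}
FIRST(C) = {x, y}
FIRST(S) = {x, y}
FOLLOW(A) = {w, x, y, z}
FOLLOW(C) = {x, y}
FOLLOW(S) = {$, w, x, y}
Therefore, FOLLOW(C) = {x, y}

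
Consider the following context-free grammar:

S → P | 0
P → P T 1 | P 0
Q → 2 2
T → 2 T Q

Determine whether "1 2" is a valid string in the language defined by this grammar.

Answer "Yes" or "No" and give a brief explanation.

No - no valid derivation exists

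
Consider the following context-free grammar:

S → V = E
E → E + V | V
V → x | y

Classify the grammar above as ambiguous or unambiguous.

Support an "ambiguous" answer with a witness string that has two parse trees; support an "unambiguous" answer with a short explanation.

Unambiguous - every string in the language has a unique parse tree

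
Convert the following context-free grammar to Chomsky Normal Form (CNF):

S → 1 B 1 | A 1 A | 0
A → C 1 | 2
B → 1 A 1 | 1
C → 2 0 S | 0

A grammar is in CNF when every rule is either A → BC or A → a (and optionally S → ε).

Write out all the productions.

T1 → 1; S → 0; A → 2; B → 1; T2 → 2; T0 → 0; C → 0; S → T1 X0; X0 → B T1; S → A X1; X1 → T1 A; A → C T1; B → T1 X2; X2 → A T1; C → T2 X3; X3 → T0 S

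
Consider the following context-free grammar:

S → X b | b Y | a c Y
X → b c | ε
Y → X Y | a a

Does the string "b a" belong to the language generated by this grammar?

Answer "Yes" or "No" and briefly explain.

No - no valid derivation exists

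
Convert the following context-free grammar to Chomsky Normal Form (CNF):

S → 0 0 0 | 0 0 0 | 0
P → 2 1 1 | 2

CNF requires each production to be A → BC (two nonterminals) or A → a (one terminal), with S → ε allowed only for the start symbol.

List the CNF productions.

T0 → 0; S → 0; T2 → 2; T1 → 1; P → 2; S → T0 X0; X0 → T0 T0; S → T0 X1; X1 → T0 T0; P → T2 X2; X2 → T1 T1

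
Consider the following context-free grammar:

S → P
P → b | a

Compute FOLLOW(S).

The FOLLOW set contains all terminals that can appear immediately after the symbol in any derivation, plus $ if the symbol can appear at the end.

We compute FOLLOW(S) using the standard algorithm.
FOLLOW(S) starts with {$}.
FIRST(P) = {a, b}
FIRST(S) = {a, b}
FOLLOW(P) = {$}
FOLLOW(S) = {$}
Therefore, FOLLOW(S) = {$}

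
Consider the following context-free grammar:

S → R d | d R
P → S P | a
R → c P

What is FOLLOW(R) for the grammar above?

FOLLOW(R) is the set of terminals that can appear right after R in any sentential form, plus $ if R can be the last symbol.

We compute FOLLOW(R) using the standard algorithm.
FOLLOW(S) starts with {$}.
FIRST(P) = {a, c, d}
FIRST(R) = {c}
FIRST(S) = {c, d}
FOLLOW(P) = {$, a, c, d}
FOLLOW(R) = {$, a, c, d}
FOLLOW(S) = {$, a, c, d}
Therefore, FOLLOW(R) = {$, a, c, d}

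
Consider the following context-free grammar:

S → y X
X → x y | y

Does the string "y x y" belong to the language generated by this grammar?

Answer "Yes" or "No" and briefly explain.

Yes - a valid derivation exists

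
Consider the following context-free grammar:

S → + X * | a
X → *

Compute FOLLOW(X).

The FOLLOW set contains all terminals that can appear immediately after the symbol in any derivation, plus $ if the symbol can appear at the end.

We compute FOLLOW(X) using the standard algorithm.
FOLLOW(S) starts with {$}.
FIRST(S) = {+, a}
FIRST(X) = {*}
FOLLOW(S) = {$}
FOLLOW(X) = {*}
Therefore, FOLLOW(X) = {*}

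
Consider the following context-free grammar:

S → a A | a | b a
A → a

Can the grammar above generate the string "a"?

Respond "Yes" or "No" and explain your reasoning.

Yes - a valid derivation exists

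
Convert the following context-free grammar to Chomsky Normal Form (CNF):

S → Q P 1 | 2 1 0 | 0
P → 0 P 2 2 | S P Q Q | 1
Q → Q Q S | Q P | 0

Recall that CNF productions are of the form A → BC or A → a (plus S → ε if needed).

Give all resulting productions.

T1 → 1; T2 → 2; T0 → 0; S → 0; P → 1; Q → 0; S → Q X0; X0 → P T1; S → T2 X1; X1 → T1 T0; P → T0 X2; X2 → P X3; X3 → T2 T2; P → S X4; X4 → P X5; X5 → Q Q; Q → Q X6; X6 → Q S; Q → Q P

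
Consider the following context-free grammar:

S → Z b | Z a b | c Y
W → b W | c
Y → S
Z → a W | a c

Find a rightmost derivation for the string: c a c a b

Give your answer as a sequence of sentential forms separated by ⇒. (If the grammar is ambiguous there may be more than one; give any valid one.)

S ⇒ c Y ⇒ c S ⇒ c Z a b ⇒ c a c a b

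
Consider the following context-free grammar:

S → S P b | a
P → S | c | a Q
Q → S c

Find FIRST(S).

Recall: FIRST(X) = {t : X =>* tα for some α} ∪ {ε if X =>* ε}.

We compute FIRST(S) using the standard algorithm.
FIRST(P) = {a, c}
FIRST(Q) = {a}
FIRST(S) = {a}
Therefore, FIRST(S) = {a}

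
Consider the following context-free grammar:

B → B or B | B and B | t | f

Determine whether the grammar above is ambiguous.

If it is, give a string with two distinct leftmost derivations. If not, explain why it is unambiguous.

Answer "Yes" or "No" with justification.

Yes - the string 'f and t or t and f or t' has two distinct leftmost derivations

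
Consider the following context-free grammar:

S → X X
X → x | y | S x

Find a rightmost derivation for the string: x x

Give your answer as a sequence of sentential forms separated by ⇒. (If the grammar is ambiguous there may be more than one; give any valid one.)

S ⇒ X X ⇒ X x ⇒ x x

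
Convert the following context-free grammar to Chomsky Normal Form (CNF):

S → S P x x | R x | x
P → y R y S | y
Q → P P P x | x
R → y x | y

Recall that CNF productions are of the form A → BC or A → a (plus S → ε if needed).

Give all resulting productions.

TX → x; S → x; TY → y; P → y; Q → x; R → y; S → S X0; X0 → P X1; X1 → TX TX; S → R TX; P → TY X2; X2 → R X3; X3 → TY S; Q → P X4; X4 → P X5; X5 → P TX; R → TY TX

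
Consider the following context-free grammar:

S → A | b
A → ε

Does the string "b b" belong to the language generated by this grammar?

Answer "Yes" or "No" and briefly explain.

No - no valid derivation exists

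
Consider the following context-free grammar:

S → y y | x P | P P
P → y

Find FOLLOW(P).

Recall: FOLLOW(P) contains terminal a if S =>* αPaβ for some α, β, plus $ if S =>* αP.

We compute FOLLOW(P) using the standard algorithm.
FOLLOW(S) starts with {$}.
FIRST(P) = {y}
FIRST(S) = {x, y}
FOLLOW(P) = {$, y}
FOLLOW(S) = {$}
Therefore, FOLLOW(P) = {$, y}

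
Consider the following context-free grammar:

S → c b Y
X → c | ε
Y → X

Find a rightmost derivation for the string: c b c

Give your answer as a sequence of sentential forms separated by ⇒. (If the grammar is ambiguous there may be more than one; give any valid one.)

S ⇒ c b Y ⇒ c b X ⇒ c b c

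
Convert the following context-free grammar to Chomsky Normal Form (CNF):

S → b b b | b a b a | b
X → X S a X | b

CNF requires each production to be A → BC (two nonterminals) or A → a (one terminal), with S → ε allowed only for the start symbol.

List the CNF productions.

TB → b; TA → a; S → b; X → b; S → TB X0; X0 → TB TB; S → TB X1; X1 → TA X2; X2 → TB TA; X → X X3; X3 → S X4; X4 → TA X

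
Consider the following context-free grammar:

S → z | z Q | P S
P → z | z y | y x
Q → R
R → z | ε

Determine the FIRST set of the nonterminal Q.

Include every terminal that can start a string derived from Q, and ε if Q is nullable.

We compute FIRST(Q) using the standard algorithm.
FIRST(P) = {y, z}
FIRST(Q) = {z, ε}
FIRST(R) = {z, ε}
FIRST(S) = {y, z}
Therefore, FIRST(Q) = {z, ε}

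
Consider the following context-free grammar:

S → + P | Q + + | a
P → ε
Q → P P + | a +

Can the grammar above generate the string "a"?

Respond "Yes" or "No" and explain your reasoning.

Yes - a valid derivation exists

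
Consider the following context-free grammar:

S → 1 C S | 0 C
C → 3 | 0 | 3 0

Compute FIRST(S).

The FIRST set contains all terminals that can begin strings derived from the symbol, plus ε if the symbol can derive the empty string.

We compute FIRST(S) using the standard algorithm.
FIRST(C) = {0, 3}
FIRST(S) = {0, 1}
Therefore, FIRST(S) = {0, 1}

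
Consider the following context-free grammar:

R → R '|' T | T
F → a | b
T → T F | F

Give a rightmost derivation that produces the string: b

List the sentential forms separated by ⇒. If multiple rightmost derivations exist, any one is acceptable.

R ⇒ T ⇒ F ⇒ b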